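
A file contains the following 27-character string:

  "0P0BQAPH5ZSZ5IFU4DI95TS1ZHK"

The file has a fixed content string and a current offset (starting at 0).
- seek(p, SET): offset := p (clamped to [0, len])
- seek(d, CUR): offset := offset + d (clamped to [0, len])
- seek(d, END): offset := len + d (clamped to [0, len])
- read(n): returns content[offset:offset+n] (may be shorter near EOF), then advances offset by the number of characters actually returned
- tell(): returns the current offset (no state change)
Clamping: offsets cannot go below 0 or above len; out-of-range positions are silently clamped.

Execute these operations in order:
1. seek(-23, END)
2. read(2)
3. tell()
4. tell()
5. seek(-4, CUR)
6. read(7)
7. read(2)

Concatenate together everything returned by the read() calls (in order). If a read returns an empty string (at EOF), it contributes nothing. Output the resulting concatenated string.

Answer: QA0BQAPH5ZS

Derivation:
After 1 (seek(-23, END)): offset=4
After 2 (read(2)): returned 'QA', offset=6
After 3 (tell()): offset=6
After 4 (tell()): offset=6
After 5 (seek(-4, CUR)): offset=2
After 6 (read(7)): returned '0BQAPH5', offset=9
After 7 (read(2)): returned 'ZS', offset=11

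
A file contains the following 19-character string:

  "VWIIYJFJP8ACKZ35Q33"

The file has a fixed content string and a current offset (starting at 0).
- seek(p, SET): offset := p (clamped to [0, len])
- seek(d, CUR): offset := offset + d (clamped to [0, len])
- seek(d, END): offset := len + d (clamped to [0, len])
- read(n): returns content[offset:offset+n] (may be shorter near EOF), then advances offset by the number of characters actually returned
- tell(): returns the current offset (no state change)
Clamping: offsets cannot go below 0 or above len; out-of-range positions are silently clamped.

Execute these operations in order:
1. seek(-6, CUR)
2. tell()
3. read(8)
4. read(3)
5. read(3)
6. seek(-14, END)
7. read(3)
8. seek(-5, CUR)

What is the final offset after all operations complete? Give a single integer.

Answer: 3

Derivation:
After 1 (seek(-6, CUR)): offset=0
After 2 (tell()): offset=0
After 3 (read(8)): returned 'VWIIYJFJ', offset=8
After 4 (read(3)): returned 'P8A', offset=11
After 5 (read(3)): returned 'CKZ', offset=14
After 6 (seek(-14, END)): offset=5
After 7 (read(3)): returned 'JFJ', offset=8
After 8 (seek(-5, CUR)): offset=3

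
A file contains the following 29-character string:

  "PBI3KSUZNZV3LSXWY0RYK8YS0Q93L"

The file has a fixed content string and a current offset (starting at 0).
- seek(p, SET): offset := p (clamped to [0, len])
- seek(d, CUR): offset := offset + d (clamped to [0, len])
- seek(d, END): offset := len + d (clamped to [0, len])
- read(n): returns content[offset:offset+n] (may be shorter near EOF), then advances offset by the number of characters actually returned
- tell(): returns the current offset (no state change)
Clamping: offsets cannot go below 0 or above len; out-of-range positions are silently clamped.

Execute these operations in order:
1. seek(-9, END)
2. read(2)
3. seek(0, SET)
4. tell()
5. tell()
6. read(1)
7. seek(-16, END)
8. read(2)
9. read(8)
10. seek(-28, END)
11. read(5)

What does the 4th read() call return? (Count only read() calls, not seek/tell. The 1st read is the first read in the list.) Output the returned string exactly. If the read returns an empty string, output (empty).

After 1 (seek(-9, END)): offset=20
After 2 (read(2)): returned 'K8', offset=22
After 3 (seek(0, SET)): offset=0
After 4 (tell()): offset=0
After 5 (tell()): offset=0
After 6 (read(1)): returned 'P', offset=1
After 7 (seek(-16, END)): offset=13
After 8 (read(2)): returned 'SX', offset=15
After 9 (read(8)): returned 'WY0RYK8Y', offset=23
After 10 (seek(-28, END)): offset=1
After 11 (read(5)): returned 'BI3KS', offset=6

Answer: WY0RYK8Y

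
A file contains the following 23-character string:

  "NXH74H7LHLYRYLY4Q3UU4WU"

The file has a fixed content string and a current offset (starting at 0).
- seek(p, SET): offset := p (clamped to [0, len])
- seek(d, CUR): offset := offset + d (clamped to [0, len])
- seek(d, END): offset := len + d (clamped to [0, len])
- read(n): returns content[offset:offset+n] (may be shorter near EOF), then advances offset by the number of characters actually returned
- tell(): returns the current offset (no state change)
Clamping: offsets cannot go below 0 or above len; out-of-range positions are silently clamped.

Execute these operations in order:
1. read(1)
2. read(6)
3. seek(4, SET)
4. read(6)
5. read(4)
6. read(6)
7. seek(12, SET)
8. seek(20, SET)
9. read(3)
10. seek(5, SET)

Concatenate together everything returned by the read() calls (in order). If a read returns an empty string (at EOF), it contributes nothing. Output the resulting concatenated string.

After 1 (read(1)): returned 'N', offset=1
After 2 (read(6)): returned 'XH74H7', offset=7
After 3 (seek(4, SET)): offset=4
After 4 (read(6)): returned '4H7LHL', offset=10
After 5 (read(4)): returned 'YRYL', offset=14
After 6 (read(6)): returned 'Y4Q3UU', offset=20
After 7 (seek(12, SET)): offset=12
After 8 (seek(20, SET)): offset=20
After 9 (read(3)): returned '4WU', offset=23
After 10 (seek(5, SET)): offset=5

Answer: NXH74H74H7LHLYRYLY4Q3UU4WU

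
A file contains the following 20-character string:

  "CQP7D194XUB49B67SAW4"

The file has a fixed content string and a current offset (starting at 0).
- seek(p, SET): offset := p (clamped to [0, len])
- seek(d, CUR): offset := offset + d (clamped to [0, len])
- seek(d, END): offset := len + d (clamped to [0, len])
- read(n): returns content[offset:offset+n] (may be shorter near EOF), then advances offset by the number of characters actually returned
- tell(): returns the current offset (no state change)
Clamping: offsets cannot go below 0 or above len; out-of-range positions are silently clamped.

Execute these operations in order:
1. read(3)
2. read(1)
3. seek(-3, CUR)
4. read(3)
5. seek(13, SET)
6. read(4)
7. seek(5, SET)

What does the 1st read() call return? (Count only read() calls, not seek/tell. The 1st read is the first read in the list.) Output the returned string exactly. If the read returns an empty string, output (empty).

Answer: CQP

Derivation:
After 1 (read(3)): returned 'CQP', offset=3
After 2 (read(1)): returned '7', offset=4
After 3 (seek(-3, CUR)): offset=1
After 4 (read(3)): returned 'QP7', offset=4
After 5 (seek(13, SET)): offset=13
After 6 (read(4)): returned 'B67S', offset=17
After 7 (seek(5, SET)): offset=5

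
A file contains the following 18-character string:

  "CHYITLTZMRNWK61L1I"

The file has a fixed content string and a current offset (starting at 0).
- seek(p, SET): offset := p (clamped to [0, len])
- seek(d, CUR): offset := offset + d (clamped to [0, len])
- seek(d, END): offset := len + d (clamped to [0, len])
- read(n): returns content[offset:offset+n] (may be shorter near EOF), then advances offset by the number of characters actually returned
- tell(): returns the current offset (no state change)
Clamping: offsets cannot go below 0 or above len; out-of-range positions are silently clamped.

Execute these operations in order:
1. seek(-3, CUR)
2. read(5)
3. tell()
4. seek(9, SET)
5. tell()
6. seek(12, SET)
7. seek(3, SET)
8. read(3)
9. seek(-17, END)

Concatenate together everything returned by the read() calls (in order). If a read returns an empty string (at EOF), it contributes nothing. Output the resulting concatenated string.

After 1 (seek(-3, CUR)): offset=0
After 2 (read(5)): returned 'CHYIT', offset=5
After 3 (tell()): offset=5
After 4 (seek(9, SET)): offset=9
After 5 (tell()): offset=9
After 6 (seek(12, SET)): offset=12
After 7 (seek(3, SET)): offset=3
After 8 (read(3)): returned 'ITL', offset=6
After 9 (seek(-17, END)): offset=1

Answer: CHYITITL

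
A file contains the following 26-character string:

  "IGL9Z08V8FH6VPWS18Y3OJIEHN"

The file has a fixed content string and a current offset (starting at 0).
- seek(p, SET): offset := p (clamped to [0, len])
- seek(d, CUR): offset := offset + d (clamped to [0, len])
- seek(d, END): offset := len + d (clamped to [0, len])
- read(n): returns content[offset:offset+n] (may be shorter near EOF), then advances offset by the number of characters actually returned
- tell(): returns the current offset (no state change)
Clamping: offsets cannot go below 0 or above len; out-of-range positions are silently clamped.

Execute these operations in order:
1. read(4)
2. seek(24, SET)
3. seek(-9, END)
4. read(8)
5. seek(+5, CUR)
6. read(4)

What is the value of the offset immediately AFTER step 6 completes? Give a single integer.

After 1 (read(4)): returned 'IGL9', offset=4
After 2 (seek(24, SET)): offset=24
After 3 (seek(-9, END)): offset=17
After 4 (read(8)): returned '8Y3OJIEH', offset=25
After 5 (seek(+5, CUR)): offset=26
After 6 (read(4)): returned '', offset=26

Answer: 26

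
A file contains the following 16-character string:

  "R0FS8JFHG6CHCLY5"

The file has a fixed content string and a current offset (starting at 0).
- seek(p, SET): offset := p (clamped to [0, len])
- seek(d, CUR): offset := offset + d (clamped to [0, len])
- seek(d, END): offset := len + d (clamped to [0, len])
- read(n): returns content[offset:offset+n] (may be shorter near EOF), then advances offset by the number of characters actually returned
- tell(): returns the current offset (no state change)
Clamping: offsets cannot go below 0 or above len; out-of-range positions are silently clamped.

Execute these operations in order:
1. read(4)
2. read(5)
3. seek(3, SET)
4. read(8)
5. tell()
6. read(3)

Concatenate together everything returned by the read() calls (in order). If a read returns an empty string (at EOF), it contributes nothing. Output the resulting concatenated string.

After 1 (read(4)): returned 'R0FS', offset=4
After 2 (read(5)): returned '8JFHG', offset=9
After 3 (seek(3, SET)): offset=3
After 4 (read(8)): returned 'S8JFHG6C', offset=11
After 5 (tell()): offset=11
After 6 (read(3)): returned 'HCL', offset=14

Answer: R0FS8JFHGS8JFHG6CHCL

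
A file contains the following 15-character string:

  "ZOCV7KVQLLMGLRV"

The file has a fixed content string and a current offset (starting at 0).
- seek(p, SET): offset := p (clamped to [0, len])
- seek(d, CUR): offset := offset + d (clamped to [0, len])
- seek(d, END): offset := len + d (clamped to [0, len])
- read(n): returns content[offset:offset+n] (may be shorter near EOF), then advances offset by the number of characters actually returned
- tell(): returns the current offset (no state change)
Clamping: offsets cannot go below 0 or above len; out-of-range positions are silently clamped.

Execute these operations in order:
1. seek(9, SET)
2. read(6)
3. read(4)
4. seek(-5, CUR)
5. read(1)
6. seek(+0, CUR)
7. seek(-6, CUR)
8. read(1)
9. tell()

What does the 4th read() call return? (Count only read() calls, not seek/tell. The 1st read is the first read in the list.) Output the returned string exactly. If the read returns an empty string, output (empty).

Answer: K

Derivation:
After 1 (seek(9, SET)): offset=9
After 2 (read(6)): returned 'LMGLRV', offset=15
After 3 (read(4)): returned '', offset=15
After 4 (seek(-5, CUR)): offset=10
After 5 (read(1)): returned 'M', offset=11
After 6 (seek(+0, CUR)): offset=11
After 7 (seek(-6, CUR)): offset=5
After 8 (read(1)): returned 'K', offset=6
After 9 (tell()): offset=6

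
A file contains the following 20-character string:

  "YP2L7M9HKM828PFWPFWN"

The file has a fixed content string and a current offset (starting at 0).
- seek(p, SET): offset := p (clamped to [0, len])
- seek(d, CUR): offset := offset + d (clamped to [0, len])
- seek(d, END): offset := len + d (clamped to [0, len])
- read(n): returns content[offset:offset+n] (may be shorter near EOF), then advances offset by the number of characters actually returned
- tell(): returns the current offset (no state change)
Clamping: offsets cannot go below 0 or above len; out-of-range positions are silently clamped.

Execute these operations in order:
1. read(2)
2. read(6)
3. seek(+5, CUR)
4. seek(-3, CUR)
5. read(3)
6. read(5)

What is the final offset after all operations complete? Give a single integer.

Answer: 18

Derivation:
After 1 (read(2)): returned 'YP', offset=2
After 2 (read(6)): returned '2L7M9H', offset=8
After 3 (seek(+5, CUR)): offset=13
After 4 (seek(-3, CUR)): offset=10
After 5 (read(3)): returned '828', offset=13
After 6 (read(5)): returned 'PFWPF', offset=18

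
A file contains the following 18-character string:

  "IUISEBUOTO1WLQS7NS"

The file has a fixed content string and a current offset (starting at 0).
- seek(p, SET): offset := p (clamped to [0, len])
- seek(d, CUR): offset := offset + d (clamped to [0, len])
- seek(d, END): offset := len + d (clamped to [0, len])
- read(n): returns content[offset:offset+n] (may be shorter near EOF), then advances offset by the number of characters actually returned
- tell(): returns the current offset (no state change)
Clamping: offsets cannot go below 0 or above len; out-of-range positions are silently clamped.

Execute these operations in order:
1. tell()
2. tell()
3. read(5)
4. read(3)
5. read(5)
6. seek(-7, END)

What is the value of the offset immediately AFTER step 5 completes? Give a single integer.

Answer: 13

Derivation:
After 1 (tell()): offset=0
After 2 (tell()): offset=0
After 3 (read(5)): returned 'IUISE', offset=5
After 4 (read(3)): returned 'BUO', offset=8
After 5 (read(5)): returned 'TO1WL', offset=13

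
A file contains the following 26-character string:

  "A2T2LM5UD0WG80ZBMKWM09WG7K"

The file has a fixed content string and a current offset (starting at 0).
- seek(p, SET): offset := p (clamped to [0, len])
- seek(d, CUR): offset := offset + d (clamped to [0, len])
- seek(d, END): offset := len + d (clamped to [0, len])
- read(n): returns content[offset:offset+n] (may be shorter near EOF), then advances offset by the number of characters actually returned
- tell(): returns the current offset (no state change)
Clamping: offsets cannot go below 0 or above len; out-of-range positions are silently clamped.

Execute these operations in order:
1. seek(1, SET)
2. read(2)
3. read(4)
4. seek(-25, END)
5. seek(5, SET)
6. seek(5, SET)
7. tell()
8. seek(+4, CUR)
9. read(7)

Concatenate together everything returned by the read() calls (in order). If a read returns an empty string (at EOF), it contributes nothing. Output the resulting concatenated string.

After 1 (seek(1, SET)): offset=1
After 2 (read(2)): returned '2T', offset=3
After 3 (read(4)): returned '2LM5', offset=7
After 4 (seek(-25, END)): offset=1
After 5 (seek(5, SET)): offset=5
After 6 (seek(5, SET)): offset=5
After 7 (tell()): offset=5
After 8 (seek(+4, CUR)): offset=9
After 9 (read(7)): returned '0WG80ZB', offset=16

Answer: 2T2LM50WG80ZB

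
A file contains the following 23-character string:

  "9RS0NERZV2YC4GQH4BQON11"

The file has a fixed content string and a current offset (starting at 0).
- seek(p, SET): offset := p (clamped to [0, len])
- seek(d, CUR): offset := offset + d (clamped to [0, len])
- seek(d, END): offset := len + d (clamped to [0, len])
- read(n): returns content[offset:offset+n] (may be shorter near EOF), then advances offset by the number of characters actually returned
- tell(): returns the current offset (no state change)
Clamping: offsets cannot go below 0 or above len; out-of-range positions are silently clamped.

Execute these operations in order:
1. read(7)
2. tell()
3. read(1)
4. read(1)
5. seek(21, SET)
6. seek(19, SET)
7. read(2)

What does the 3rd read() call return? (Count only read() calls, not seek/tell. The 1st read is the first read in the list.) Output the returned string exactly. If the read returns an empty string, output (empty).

Answer: V

Derivation:
After 1 (read(7)): returned '9RS0NER', offset=7
After 2 (tell()): offset=7
After 3 (read(1)): returned 'Z', offset=8
After 4 (read(1)): returned 'V', offset=9
After 5 (seek(21, SET)): offset=21
After 6 (seek(19, SET)): offset=19
After 7 (read(2)): returned 'ON', offset=21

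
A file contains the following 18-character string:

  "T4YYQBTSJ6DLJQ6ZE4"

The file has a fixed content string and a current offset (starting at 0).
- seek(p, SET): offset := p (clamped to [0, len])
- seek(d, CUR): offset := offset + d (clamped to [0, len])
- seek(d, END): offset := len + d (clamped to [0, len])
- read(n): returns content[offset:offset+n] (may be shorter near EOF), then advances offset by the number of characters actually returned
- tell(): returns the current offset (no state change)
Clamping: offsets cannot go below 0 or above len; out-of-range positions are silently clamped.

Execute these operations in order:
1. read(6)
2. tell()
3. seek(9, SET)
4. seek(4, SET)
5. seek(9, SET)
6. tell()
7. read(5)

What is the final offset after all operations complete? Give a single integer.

Answer: 14

Derivation:
After 1 (read(6)): returned 'T4YYQB', offset=6
After 2 (tell()): offset=6
After 3 (seek(9, SET)): offset=9
After 4 (seek(4, SET)): offset=4
After 5 (seek(9, SET)): offset=9
After 6 (tell()): offset=9
After 7 (read(5)): returned '6DLJQ', offset=14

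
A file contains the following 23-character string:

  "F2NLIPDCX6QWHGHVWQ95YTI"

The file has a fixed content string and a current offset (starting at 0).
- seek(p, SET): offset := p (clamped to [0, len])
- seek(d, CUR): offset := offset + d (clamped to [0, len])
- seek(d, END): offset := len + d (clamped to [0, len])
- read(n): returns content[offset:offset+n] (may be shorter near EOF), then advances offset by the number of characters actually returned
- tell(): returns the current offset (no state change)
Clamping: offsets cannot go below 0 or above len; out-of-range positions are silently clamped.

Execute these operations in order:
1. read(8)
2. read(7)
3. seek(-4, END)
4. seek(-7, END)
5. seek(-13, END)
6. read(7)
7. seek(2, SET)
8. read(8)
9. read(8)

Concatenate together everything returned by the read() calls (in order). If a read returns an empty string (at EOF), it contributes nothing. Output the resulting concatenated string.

Answer: F2NLIPDCX6QWHGHQWHGHVWNLIPDCX6QWHGHVWQ

Derivation:
After 1 (read(8)): returned 'F2NLIPDC', offset=8
After 2 (read(7)): returned 'X6QWHGH', offset=15
After 3 (seek(-4, END)): offset=19
After 4 (seek(-7, END)): offset=16
After 5 (seek(-13, END)): offset=10
After 6 (read(7)): returned 'QWHGHVW', offset=17
After 7 (seek(2, SET)): offset=2
After 8 (read(8)): returned 'NLIPDCX6', offset=10
After 9 (read(8)): returned 'QWHGHVWQ', offset=18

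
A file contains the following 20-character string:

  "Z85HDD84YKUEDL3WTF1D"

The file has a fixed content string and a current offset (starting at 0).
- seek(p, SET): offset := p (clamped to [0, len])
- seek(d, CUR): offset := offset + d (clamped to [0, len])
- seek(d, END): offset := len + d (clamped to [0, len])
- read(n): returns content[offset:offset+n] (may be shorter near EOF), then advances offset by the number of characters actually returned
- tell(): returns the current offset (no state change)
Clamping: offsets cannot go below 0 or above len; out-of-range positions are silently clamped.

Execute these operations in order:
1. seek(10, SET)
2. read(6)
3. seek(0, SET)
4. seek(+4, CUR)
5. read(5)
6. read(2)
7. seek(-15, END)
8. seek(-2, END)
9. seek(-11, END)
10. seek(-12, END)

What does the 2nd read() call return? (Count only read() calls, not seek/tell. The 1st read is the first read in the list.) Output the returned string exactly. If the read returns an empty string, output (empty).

After 1 (seek(10, SET)): offset=10
After 2 (read(6)): returned 'UEDL3W', offset=16
After 3 (seek(0, SET)): offset=0
After 4 (seek(+4, CUR)): offset=4
After 5 (read(5)): returned 'DD84Y', offset=9
After 6 (read(2)): returned 'KU', offset=11
After 7 (seek(-15, END)): offset=5
After 8 (seek(-2, END)): offset=18
After 9 (seek(-11, END)): offset=9
After 10 (seek(-12, END)): offset=8

Answer: DD84Y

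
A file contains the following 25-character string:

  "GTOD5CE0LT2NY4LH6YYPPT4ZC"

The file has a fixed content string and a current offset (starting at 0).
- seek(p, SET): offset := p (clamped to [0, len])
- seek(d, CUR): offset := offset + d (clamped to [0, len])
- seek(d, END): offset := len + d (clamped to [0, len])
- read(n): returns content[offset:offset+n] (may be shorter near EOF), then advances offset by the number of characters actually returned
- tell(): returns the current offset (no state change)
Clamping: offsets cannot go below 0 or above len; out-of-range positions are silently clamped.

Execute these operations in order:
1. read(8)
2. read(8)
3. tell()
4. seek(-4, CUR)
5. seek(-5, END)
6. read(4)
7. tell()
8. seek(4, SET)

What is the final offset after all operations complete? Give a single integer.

Answer: 4

Derivation:
After 1 (read(8)): returned 'GTOD5CE0', offset=8
After 2 (read(8)): returned 'LT2NY4LH', offset=16
After 3 (tell()): offset=16
After 4 (seek(-4, CUR)): offset=12
After 5 (seek(-5, END)): offset=20
After 6 (read(4)): returned 'PT4Z', offset=24
After 7 (tell()): offset=24
After 8 (seek(4, SET)): offset=4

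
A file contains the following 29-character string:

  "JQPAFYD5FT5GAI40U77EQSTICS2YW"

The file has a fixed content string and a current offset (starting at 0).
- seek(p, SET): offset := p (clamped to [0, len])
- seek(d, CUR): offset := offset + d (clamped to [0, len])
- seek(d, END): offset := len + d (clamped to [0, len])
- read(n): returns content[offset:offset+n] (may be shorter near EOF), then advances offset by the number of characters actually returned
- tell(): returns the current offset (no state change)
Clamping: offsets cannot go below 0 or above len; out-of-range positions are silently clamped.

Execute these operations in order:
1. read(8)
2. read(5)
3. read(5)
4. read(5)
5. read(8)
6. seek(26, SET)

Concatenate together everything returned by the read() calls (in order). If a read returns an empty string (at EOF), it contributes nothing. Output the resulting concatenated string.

After 1 (read(8)): returned 'JQPAFYD5', offset=8
After 2 (read(5)): returned 'FT5GA', offset=13
After 3 (read(5)): returned 'I40U7', offset=18
After 4 (read(5)): returned '7EQST', offset=23
After 5 (read(8)): returned 'ICS2YW', offset=29
After 6 (seek(26, SET)): offset=26

Answer: JQPAFYD5FT5GAI40U77EQSTICS2YW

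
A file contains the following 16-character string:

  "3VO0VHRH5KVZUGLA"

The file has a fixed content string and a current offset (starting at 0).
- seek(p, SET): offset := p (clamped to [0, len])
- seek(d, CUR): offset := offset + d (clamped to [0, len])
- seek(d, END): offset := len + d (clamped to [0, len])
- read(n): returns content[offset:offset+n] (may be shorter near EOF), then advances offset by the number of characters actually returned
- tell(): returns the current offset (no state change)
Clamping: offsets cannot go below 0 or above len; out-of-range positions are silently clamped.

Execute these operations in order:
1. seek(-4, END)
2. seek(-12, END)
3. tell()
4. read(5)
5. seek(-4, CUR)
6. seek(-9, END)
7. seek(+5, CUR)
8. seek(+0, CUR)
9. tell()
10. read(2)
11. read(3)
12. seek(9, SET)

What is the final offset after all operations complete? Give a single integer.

Answer: 9

Derivation:
After 1 (seek(-4, END)): offset=12
After 2 (seek(-12, END)): offset=4
After 3 (tell()): offset=4
After 4 (read(5)): returned 'VHRH5', offset=9
After 5 (seek(-4, CUR)): offset=5
After 6 (seek(-9, END)): offset=7
After 7 (seek(+5, CUR)): offset=12
After 8 (seek(+0, CUR)): offset=12
After 9 (tell()): offset=12
After 10 (read(2)): returned 'UG', offset=14
After 11 (read(3)): returned 'LA', offset=16
After 12 (seek(9, SET)): offset=9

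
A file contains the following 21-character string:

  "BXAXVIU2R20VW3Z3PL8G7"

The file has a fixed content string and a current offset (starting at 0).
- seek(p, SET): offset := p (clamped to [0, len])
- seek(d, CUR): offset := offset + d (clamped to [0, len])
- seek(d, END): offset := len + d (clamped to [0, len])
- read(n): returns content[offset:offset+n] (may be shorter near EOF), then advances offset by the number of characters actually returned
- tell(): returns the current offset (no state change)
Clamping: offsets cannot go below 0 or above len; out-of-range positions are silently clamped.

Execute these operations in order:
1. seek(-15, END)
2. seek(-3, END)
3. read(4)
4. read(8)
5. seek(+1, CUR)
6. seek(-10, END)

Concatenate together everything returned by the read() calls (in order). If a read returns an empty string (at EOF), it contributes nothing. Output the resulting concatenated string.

After 1 (seek(-15, END)): offset=6
After 2 (seek(-3, END)): offset=18
After 3 (read(4)): returned '8G7', offset=21
After 4 (read(8)): returned '', offset=21
After 5 (seek(+1, CUR)): offset=21
After 6 (seek(-10, END)): offset=11

Answer: 8G7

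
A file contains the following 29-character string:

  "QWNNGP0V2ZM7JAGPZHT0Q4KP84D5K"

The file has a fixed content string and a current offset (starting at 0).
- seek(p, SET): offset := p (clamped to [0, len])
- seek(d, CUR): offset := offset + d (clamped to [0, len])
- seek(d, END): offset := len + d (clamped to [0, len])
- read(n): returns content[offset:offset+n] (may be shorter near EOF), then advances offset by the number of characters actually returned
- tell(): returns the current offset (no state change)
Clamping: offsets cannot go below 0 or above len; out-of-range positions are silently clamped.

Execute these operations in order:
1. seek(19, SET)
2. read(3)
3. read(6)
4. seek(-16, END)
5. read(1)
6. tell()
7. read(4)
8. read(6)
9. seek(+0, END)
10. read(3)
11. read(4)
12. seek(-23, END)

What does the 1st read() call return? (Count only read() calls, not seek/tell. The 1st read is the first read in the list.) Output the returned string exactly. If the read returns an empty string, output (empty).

After 1 (seek(19, SET)): offset=19
After 2 (read(3)): returned '0Q4', offset=22
After 3 (read(6)): returned 'KP84D5', offset=28
After 4 (seek(-16, END)): offset=13
After 5 (read(1)): returned 'A', offset=14
After 6 (tell()): offset=14
After 7 (read(4)): returned 'GPZH', offset=18
After 8 (read(6)): returned 'T0Q4KP', offset=24
After 9 (seek(+0, END)): offset=29
After 10 (read(3)): returned '', offset=29
After 11 (read(4)): returned '', offset=29
After 12 (seek(-23, END)): offset=6

Answer: 0Q4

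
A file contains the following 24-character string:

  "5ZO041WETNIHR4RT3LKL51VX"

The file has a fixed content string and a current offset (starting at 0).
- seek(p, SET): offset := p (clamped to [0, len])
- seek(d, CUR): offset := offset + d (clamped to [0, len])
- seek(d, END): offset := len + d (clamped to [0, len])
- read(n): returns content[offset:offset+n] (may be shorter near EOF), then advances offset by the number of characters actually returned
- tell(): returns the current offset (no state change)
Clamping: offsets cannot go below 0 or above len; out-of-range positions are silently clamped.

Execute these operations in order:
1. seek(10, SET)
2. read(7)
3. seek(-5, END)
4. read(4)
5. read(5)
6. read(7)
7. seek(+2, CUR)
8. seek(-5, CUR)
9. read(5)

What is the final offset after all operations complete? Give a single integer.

After 1 (seek(10, SET)): offset=10
After 2 (read(7)): returned 'IHR4RT3', offset=17
After 3 (seek(-5, END)): offset=19
After 4 (read(4)): returned 'L51V', offset=23
After 5 (read(5)): returned 'X', offset=24
After 6 (read(7)): returned '', offset=24
After 7 (seek(+2, CUR)): offset=24
After 8 (seek(-5, CUR)): offset=19
After 9 (read(5)): returned 'L51VX', offset=24

Answer: 24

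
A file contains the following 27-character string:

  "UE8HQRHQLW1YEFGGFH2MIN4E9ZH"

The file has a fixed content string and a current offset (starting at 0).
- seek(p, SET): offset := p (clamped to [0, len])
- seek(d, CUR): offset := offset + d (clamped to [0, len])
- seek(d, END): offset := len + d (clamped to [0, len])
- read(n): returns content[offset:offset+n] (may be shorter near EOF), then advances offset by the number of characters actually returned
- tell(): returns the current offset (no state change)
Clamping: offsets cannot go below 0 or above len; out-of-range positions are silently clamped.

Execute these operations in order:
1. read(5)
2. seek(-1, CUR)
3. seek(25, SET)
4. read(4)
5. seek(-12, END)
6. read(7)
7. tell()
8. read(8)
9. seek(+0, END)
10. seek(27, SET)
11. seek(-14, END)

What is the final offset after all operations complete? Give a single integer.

Answer: 13

Derivation:
After 1 (read(5)): returned 'UE8HQ', offset=5
After 2 (seek(-1, CUR)): offset=4
After 3 (seek(25, SET)): offset=25
After 4 (read(4)): returned 'ZH', offset=27
After 5 (seek(-12, END)): offset=15
After 6 (read(7)): returned 'GFH2MIN', offset=22
After 7 (tell()): offset=22
After 8 (read(8)): returned '4E9ZH', offset=27
After 9 (seek(+0, END)): offset=27
After 10 (seek(27, SET)): offset=27
After 11 (seek(-14, END)): offset=13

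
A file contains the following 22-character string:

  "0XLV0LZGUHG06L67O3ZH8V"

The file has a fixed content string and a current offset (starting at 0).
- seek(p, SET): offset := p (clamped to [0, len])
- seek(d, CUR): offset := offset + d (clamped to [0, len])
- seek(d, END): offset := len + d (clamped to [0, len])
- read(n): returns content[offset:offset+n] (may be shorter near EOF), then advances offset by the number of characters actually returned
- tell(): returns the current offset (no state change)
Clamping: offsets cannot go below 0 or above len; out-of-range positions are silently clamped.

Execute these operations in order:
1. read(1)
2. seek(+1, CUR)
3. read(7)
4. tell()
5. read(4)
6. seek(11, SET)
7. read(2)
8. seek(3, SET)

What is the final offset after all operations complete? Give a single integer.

Answer: 3

Derivation:
After 1 (read(1)): returned '0', offset=1
After 2 (seek(+1, CUR)): offset=2
After 3 (read(7)): returned 'LV0LZGU', offset=9
After 4 (tell()): offset=9
After 5 (read(4)): returned 'HG06', offset=13
After 6 (seek(11, SET)): offset=11
After 7 (read(2)): returned '06', offset=13
After 8 (seek(3, SET)): offset=3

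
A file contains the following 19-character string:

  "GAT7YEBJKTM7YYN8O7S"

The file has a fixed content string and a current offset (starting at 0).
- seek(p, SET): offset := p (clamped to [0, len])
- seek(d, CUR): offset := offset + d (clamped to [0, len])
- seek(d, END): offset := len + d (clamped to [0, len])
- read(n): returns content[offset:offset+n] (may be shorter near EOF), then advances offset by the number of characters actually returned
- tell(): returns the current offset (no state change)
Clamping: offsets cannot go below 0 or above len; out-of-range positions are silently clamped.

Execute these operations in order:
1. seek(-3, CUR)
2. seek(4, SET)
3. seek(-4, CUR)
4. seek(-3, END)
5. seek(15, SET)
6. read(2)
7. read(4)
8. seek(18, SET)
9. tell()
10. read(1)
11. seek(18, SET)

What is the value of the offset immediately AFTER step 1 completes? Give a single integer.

After 1 (seek(-3, CUR)): offset=0

Answer: 0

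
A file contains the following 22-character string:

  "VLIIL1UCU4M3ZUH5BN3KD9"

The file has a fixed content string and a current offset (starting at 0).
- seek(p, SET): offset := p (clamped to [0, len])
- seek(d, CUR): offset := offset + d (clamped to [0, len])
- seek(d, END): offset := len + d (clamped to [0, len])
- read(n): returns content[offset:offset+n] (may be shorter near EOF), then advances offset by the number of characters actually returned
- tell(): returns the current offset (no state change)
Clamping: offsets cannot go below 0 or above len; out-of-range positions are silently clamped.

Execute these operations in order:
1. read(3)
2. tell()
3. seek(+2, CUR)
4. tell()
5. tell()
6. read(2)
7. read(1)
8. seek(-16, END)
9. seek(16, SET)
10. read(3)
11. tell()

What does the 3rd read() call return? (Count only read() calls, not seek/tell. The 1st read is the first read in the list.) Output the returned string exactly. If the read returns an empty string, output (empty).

After 1 (read(3)): returned 'VLI', offset=3
After 2 (tell()): offset=3
After 3 (seek(+2, CUR)): offset=5
After 4 (tell()): offset=5
After 5 (tell()): offset=5
After 6 (read(2)): returned '1U', offset=7
After 7 (read(1)): returned 'C', offset=8
After 8 (seek(-16, END)): offset=6
After 9 (seek(16, SET)): offset=16
After 10 (read(3)): returned 'BN3', offset=19
After 11 (tell()): offset=19

Answer: C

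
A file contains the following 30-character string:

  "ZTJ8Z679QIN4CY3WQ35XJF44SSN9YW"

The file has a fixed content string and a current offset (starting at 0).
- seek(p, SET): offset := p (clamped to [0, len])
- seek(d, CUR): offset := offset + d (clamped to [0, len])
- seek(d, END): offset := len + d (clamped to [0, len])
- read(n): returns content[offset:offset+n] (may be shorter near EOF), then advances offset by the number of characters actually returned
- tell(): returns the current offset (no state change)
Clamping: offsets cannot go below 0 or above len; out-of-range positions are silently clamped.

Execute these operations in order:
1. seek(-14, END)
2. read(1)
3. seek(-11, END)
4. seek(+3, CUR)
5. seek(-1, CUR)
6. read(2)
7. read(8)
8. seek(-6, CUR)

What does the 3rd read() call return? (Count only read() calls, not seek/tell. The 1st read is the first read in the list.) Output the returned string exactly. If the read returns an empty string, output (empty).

Answer: 4SSN9YW

Derivation:
After 1 (seek(-14, END)): offset=16
After 2 (read(1)): returned 'Q', offset=17
After 3 (seek(-11, END)): offset=19
After 4 (seek(+3, CUR)): offset=22
After 5 (seek(-1, CUR)): offset=21
After 6 (read(2)): returned 'F4', offset=23
After 7 (read(8)): returned '4SSN9YW', offset=30
After 8 (seek(-6, CUR)): offset=24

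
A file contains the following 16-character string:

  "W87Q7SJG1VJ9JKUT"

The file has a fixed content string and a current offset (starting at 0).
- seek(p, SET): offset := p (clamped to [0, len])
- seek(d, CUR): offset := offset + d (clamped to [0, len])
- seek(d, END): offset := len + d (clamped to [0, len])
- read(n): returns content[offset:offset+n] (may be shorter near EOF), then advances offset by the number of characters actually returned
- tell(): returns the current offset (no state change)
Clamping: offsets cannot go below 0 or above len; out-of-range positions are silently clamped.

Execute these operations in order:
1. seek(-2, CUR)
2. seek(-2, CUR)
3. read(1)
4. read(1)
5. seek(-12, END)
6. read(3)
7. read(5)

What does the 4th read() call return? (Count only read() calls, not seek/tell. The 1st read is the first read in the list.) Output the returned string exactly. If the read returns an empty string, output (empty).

Answer: G1VJ9

Derivation:
After 1 (seek(-2, CUR)): offset=0
After 2 (seek(-2, CUR)): offset=0
After 3 (read(1)): returned 'W', offset=1
After 4 (read(1)): returned '8', offset=2
After 5 (seek(-12, END)): offset=4
After 6 (read(3)): returned '7SJ', offset=7
After 7 (read(5)): returned 'G1VJ9', offset=12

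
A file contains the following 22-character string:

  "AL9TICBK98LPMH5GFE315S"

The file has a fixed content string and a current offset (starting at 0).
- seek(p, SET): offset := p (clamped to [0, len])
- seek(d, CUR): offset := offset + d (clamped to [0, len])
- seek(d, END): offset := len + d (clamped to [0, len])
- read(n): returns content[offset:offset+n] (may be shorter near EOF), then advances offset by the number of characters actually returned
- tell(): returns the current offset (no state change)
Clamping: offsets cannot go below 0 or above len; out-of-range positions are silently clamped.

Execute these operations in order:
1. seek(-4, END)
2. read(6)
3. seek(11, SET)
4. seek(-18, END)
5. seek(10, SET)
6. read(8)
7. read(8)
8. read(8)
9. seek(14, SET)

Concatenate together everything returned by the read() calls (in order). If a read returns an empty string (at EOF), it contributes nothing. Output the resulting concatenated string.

Answer: 315SLPMH5GFE315S

Derivation:
After 1 (seek(-4, END)): offset=18
After 2 (read(6)): returned '315S', offset=22
After 3 (seek(11, SET)): offset=11
After 4 (seek(-18, END)): offset=4
After 5 (seek(10, SET)): offset=10
After 6 (read(8)): returned 'LPMH5GFE', offset=18
After 7 (read(8)): returned '315S', offset=22
After 8 (read(8)): returned '', offset=22
After 9 (seek(14, SET)): offset=14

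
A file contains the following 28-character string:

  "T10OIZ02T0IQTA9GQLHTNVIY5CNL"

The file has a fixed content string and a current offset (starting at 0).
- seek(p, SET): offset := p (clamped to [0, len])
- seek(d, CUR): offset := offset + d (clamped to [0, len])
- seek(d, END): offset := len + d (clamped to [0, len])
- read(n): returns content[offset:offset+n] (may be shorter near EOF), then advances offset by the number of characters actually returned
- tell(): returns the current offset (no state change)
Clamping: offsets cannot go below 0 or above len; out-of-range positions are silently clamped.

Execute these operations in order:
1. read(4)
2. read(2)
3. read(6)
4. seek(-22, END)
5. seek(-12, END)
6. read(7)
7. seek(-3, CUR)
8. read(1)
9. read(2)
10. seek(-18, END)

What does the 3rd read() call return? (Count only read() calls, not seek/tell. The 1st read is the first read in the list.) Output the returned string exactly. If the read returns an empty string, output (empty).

After 1 (read(4)): returned 'T10O', offset=4
After 2 (read(2)): returned 'IZ', offset=6
After 3 (read(6)): returned '02T0IQ', offset=12
After 4 (seek(-22, END)): offset=6
After 5 (seek(-12, END)): offset=16
After 6 (read(7)): returned 'QLHTNVI', offset=23
After 7 (seek(-3, CUR)): offset=20
After 8 (read(1)): returned 'N', offset=21
After 9 (read(2)): returned 'VI', offset=23
After 10 (seek(-18, END)): offset=10

Answer: 02T0IQ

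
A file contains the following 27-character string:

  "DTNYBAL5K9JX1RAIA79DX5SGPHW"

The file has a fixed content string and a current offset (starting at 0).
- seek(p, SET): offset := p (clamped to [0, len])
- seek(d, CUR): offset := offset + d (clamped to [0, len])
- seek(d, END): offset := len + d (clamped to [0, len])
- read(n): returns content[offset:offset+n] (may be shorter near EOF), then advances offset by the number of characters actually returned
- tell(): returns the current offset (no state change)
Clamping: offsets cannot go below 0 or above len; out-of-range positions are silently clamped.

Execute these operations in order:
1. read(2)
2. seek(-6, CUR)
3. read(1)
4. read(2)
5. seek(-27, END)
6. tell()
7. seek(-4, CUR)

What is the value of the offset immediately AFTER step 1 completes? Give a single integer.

After 1 (read(2)): returned 'DT', offset=2

Answer: 2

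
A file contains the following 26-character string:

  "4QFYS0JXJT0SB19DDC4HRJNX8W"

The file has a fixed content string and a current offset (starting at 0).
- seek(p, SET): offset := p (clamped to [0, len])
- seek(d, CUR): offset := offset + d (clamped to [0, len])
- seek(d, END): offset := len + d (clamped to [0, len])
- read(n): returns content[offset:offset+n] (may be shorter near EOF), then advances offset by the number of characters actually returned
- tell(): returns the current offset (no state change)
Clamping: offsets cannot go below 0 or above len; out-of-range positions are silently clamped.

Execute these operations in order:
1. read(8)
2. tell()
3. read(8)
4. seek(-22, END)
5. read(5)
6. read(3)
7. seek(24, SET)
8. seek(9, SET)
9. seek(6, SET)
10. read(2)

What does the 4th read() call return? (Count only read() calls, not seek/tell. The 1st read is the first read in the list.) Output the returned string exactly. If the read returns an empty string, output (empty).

After 1 (read(8)): returned '4QFYS0JX', offset=8
After 2 (tell()): offset=8
After 3 (read(8)): returned 'JT0SB19D', offset=16
After 4 (seek(-22, END)): offset=4
After 5 (read(5)): returned 'S0JXJ', offset=9
After 6 (read(3)): returned 'T0S', offset=12
After 7 (seek(24, SET)): offset=24
After 8 (seek(9, SET)): offset=9
After 9 (seek(6, SET)): offset=6
After 10 (read(2)): returned 'JX', offset=8

Answer: T0S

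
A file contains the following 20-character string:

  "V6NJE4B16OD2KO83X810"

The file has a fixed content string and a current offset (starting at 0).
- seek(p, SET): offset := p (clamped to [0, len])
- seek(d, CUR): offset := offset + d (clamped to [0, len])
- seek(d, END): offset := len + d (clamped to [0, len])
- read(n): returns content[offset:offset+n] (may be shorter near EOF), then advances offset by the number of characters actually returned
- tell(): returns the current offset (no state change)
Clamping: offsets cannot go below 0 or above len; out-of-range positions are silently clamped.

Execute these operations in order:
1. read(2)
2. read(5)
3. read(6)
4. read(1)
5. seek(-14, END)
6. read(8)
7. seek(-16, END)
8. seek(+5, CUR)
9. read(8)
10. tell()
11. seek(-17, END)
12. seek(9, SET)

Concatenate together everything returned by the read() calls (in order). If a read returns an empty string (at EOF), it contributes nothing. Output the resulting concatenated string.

Answer: V6NJE4B16OD2KOB16OD2KOOD2KO83X

Derivation:
After 1 (read(2)): returned 'V6', offset=2
After 2 (read(5)): returned 'NJE4B', offset=7
After 3 (read(6)): returned '16OD2K', offset=13
After 4 (read(1)): returned 'O', offset=14
After 5 (seek(-14, END)): offset=6
After 6 (read(8)): returned 'B16OD2KO', offset=14
After 7 (seek(-16, END)): offset=4
After 8 (seek(+5, CUR)): offset=9
After 9 (read(8)): returned 'OD2KO83X', offset=17
After 10 (tell()): offset=17
After 11 (seek(-17, END)): offset=3
After 12 (seek(9, SET)): offset=9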